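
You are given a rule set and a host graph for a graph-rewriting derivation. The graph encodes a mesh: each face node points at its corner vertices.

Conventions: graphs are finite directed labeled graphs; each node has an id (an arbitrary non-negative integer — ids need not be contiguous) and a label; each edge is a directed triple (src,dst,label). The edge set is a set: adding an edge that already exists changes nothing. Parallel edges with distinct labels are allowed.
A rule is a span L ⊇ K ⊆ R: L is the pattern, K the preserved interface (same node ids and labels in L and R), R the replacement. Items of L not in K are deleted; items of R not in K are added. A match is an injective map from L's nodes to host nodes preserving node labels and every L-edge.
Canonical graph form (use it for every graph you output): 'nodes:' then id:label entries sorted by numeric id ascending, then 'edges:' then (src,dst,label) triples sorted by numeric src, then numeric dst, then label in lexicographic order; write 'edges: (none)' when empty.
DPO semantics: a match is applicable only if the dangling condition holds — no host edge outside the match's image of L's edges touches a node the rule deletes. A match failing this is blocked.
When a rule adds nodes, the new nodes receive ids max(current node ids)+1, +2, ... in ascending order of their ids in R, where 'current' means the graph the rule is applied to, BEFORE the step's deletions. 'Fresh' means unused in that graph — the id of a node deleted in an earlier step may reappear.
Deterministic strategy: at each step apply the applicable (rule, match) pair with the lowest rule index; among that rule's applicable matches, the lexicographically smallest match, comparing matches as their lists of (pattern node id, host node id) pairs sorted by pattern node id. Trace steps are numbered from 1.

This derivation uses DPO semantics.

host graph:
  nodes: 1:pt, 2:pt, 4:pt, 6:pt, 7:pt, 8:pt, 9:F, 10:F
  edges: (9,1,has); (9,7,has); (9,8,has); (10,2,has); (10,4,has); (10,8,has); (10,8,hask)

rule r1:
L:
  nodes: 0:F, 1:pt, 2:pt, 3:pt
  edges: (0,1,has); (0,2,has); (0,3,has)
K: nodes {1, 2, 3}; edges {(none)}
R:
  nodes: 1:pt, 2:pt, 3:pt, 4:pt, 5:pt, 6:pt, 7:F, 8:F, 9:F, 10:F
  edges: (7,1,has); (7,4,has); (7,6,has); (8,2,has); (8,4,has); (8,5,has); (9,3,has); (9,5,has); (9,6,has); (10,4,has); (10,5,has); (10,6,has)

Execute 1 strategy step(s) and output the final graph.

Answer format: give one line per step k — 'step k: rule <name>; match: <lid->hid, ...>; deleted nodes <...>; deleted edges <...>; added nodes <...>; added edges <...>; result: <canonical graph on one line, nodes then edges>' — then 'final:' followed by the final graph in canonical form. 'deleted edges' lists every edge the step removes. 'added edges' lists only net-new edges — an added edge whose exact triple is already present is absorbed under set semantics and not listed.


step 1: rule r1; match: 0->9, 1->1, 2->7, 3->8; deleted nodes 9; deleted edges (9,1,has); (9,7,has); (9,8,has); added nodes 11, 12, 13, 14, 15, 16, 17; added edges (14,1,has); (14,11,has); (14,13,has); (15,7,has); (15,11,has); (15,12,has); (16,8,has); (16,12,has); (16,13,has); (17,11,has); (17,12,has); (17,13,has); result: nodes: 1:pt, 2:pt, 4:pt, 6:pt, 7:pt, 8:pt, 10:F, 11:pt, 12:pt, 13:pt, 14:F, 15:F, 16:F, 17:F edges: (10,2,has); (10,4,has); (10,8,has); (10,8,hask); (14,1,has); (14,11,has); (14,13,has); (15,7,has); (15,11,has); (15,12,has); (16,8,has); (16,12,has); (16,13,has); (17,11,has); (17,12,has); (17,13,has)
final:
nodes: 1:pt, 2:pt, 4:pt, 6:pt, 7:pt, 8:pt, 10:F, 11:pt, 12:pt, 13:pt, 14:F, 15:F, 16:F, 17:F
edges: (10,2,has); (10,4,has); (10,8,has); (10,8,hask); (14,1,has); (14,11,has); (14,13,has); (15,7,has); (15,11,has); (15,12,has); (16,8,has); (16,12,has); (16,13,has); (17,11,has); (17,12,has); (17,13,has)


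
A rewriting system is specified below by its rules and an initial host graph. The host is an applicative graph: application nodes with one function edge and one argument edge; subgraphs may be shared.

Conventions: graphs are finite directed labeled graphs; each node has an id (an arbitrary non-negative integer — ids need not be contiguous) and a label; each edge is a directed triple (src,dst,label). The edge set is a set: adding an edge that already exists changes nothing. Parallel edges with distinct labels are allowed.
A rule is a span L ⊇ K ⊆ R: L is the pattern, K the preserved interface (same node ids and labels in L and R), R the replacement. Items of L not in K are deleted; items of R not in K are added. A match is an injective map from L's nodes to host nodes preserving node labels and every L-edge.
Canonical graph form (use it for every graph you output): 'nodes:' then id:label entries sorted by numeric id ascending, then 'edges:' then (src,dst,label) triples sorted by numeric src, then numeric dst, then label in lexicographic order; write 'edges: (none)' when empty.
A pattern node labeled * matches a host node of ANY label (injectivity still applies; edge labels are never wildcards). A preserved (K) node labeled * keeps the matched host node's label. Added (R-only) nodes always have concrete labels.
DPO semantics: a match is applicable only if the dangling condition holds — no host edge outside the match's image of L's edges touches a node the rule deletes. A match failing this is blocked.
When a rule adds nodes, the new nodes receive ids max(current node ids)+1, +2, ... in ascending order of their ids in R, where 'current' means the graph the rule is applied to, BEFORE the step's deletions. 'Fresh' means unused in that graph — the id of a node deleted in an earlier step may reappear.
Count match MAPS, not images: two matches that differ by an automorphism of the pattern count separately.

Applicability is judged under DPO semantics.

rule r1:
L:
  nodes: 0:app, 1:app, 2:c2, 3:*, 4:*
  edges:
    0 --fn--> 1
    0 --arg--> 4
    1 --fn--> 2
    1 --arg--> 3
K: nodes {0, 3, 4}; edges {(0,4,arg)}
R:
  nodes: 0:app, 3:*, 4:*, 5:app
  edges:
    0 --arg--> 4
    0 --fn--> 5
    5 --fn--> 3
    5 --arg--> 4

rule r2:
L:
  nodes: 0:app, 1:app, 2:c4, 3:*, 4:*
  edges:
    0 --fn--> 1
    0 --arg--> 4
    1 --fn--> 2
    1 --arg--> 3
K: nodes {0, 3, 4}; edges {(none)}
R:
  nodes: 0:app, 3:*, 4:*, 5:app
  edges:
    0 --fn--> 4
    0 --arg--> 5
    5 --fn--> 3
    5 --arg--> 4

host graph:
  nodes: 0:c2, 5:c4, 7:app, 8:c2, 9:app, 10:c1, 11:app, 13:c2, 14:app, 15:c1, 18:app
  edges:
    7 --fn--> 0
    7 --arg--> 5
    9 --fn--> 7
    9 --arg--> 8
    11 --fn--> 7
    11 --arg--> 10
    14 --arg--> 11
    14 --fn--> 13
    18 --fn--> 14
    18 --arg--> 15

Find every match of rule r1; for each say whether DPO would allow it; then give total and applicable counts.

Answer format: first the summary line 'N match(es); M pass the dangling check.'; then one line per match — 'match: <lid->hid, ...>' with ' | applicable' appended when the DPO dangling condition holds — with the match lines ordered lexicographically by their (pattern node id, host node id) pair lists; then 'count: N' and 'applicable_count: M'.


3 match(es); 1 pass the dangling check.
match: 0->9, 1->7, 2->0, 3->5, 4->8
match: 0->11, 1->7, 2->0, 3->5, 4->10
match: 0->18, 1->14, 2->13, 3->11, 4->15 | applicable
count: 3
applicable_count: 1


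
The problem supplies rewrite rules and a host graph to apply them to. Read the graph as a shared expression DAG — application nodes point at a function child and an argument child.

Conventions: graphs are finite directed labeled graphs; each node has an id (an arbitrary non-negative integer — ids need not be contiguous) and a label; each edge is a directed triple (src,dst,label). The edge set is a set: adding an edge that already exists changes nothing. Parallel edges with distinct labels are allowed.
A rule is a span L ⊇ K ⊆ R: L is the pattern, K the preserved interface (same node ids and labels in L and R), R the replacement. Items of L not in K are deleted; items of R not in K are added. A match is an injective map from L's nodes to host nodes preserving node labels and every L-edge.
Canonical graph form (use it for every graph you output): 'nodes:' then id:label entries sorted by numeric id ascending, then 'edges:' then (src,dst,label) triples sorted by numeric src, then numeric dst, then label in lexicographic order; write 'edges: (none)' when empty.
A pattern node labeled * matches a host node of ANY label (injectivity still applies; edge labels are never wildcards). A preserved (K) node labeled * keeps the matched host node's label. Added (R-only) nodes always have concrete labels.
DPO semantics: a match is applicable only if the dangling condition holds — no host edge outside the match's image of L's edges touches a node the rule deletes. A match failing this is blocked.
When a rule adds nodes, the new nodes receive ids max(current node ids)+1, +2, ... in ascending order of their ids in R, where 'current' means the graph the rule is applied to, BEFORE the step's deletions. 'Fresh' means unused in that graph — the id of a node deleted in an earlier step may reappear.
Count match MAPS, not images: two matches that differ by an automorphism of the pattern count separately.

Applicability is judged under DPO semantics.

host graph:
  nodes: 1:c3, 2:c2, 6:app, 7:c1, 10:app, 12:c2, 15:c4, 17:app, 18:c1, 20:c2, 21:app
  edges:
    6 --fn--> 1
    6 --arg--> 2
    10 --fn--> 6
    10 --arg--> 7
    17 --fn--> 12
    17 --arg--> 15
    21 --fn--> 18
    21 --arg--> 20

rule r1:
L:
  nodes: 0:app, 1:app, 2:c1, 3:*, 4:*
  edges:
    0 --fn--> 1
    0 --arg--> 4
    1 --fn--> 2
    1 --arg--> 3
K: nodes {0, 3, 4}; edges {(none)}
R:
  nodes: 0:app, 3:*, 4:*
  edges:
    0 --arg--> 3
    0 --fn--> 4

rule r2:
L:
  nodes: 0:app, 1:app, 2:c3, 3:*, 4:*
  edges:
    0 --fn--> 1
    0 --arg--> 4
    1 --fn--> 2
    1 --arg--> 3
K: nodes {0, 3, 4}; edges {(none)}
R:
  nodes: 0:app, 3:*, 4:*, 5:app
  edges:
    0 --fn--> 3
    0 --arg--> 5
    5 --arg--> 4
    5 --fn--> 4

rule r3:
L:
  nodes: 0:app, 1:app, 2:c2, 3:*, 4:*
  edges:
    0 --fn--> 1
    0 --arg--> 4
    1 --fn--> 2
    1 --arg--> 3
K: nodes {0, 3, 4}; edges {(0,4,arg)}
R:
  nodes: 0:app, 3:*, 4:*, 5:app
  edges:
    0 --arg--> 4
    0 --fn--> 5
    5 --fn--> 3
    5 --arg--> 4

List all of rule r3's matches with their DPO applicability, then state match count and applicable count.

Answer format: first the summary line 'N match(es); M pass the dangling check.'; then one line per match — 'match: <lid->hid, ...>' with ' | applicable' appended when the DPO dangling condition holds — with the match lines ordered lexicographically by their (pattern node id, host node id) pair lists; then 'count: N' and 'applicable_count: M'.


0 match(es); 0 pass the dangling check.
count: 0
applicable_count: 0


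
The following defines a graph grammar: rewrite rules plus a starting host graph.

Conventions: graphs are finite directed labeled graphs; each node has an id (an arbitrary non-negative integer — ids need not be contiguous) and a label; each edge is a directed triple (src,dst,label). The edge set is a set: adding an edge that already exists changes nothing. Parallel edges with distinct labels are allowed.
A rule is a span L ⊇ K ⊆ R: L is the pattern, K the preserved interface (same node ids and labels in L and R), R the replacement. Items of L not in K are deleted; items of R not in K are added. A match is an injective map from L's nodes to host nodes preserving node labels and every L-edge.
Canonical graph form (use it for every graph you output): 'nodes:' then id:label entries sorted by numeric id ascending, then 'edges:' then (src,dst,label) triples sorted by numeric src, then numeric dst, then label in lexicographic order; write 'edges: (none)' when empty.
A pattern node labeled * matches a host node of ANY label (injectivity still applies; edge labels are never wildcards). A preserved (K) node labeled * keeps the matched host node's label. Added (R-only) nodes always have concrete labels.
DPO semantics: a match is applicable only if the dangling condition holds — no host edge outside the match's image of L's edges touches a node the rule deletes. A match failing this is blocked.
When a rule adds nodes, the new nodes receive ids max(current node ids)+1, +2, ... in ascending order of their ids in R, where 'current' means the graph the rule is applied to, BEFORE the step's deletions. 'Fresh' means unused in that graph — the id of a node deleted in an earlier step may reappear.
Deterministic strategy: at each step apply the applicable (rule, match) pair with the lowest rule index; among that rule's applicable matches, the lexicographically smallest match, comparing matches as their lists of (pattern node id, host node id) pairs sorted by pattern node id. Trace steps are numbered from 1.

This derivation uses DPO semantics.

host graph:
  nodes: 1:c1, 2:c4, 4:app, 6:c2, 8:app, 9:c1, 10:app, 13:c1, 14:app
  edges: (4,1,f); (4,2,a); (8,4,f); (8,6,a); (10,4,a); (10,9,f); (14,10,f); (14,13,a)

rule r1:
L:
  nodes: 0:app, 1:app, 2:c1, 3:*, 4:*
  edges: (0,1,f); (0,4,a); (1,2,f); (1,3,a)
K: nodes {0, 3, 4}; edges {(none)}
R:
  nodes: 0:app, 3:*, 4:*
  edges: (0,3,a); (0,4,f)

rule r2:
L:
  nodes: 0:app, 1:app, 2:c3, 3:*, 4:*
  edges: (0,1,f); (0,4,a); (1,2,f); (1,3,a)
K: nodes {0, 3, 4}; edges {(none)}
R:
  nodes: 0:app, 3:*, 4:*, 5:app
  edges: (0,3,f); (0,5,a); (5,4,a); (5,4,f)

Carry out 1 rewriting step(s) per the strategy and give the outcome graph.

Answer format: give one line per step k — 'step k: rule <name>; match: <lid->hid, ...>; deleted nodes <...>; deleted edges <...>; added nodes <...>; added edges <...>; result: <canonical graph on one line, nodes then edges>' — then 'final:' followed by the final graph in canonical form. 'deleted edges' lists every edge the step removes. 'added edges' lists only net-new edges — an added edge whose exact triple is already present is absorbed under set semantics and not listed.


step 1: rule r1; match: 0->14, 1->10, 2->9, 3->4, 4->13; deleted nodes 9, 10; deleted edges (10,4,a); (10,9,f); (14,10,f); (14,13,a); added nodes (none); added edges (14,4,a); (14,13,f); result: nodes: 1:c1, 2:c4, 4:app, 6:c2, 8:app, 13:c1, 14:app edges: (4,1,f); (4,2,a); (8,4,f); (8,6,a); (14,4,a); (14,13,f)
final:
nodes: 1:c1, 2:c4, 4:app, 6:c2, 8:app, 13:c1, 14:app
edges: (4,1,f); (4,2,a); (8,4,f); (8,6,a); (14,4,a); (14,13,f)


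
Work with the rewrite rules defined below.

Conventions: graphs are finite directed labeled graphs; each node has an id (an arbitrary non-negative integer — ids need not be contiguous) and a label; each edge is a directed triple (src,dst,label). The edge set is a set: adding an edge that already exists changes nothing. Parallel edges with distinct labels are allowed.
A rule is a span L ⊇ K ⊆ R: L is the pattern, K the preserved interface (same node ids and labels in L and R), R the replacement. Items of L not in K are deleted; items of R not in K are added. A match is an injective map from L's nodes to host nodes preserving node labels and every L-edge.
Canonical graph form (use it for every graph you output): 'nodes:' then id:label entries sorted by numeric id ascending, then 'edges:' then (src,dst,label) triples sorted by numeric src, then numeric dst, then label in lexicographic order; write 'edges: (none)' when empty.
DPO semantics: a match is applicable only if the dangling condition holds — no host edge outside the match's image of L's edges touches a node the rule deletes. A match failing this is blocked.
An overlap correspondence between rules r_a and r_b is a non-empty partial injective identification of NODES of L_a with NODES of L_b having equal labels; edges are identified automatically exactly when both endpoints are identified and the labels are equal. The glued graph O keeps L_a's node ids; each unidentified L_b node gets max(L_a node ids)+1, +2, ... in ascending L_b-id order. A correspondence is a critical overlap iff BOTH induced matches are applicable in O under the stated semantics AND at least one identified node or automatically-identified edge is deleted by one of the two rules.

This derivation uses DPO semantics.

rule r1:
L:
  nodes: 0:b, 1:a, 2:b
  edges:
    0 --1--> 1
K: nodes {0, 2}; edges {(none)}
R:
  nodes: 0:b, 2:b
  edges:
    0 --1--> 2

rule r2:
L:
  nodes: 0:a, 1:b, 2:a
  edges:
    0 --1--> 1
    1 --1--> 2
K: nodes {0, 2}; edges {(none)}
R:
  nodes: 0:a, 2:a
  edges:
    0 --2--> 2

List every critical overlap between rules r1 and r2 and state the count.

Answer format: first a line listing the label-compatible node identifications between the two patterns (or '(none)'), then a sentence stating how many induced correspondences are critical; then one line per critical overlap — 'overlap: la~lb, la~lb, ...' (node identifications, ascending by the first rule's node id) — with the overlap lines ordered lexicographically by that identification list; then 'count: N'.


label-compatible node identifications between L(r1) and L(r2): 0~1, 1~0, 1~2, 2~1
2 of the induced correspondences are critical overlaps of r1 and r2.
overlap: 0~1, 1~2
overlap: 2~1
count: 2


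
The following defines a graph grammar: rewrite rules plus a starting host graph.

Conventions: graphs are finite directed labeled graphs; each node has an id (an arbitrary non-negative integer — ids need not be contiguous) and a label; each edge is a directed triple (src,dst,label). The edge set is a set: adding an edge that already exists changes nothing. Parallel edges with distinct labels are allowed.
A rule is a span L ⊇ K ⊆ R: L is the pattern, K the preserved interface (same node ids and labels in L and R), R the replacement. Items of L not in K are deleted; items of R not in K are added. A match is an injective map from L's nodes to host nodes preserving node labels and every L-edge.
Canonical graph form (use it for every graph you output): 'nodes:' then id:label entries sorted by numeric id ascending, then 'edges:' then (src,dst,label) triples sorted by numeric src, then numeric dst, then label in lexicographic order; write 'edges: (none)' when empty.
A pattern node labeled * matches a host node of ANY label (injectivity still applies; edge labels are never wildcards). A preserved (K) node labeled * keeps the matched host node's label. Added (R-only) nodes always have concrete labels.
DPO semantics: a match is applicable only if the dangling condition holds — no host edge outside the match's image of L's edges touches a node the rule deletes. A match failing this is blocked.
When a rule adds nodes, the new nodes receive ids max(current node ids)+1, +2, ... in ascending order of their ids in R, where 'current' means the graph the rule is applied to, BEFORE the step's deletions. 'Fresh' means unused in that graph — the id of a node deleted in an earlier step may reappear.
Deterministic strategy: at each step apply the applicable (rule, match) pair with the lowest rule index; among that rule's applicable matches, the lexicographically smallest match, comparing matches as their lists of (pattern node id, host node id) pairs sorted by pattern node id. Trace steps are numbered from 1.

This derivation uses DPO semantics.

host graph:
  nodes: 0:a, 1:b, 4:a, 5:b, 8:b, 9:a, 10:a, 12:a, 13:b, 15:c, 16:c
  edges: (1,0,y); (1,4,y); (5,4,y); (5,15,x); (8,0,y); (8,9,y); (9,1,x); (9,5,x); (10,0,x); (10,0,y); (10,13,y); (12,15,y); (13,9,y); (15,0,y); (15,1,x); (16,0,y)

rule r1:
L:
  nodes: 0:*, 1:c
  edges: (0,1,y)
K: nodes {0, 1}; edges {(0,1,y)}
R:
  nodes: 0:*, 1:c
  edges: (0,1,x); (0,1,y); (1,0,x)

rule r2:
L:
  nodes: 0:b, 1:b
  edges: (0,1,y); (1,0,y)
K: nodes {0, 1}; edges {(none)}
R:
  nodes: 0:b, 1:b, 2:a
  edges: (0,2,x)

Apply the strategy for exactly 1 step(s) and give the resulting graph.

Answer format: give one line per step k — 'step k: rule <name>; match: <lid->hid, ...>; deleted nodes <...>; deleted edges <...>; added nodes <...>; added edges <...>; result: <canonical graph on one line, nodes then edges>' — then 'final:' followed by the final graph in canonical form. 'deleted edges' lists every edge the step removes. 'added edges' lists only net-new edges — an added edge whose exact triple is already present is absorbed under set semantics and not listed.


step 1: rule r1; match: 0->12, 1->15; deleted nodes (none); deleted edges (none); added nodes (none); added edges (12,15,x); (15,12,x); result: nodes: 0:a, 1:b, 4:a, 5:b, 8:b, 9:a, 10:a, 12:a, 13:b, 15:c, 16:c edges: (1,0,y); (1,4,y); (5,4,y); (5,15,x); (8,0,y); (8,9,y); (9,1,x); (9,5,x); (10,0,x); (10,0,y); (10,13,y); (12,15,x); (12,15,y); (13,9,y); (15,0,y); (15,1,x); (15,12,x); (16,0,y)
final:
nodes: 0:a, 1:b, 4:a, 5:b, 8:b, 9:a, 10:a, 12:a, 13:b, 15:c, 16:c
edges: (1,0,y); (1,4,y); (5,4,y); (5,15,x); (8,0,y); (8,9,y); (9,1,x); (9,5,x); (10,0,x); (10,0,y); (10,13,y); (12,15,x); (12,15,y); (13,9,y); (15,0,y); (15,1,x); (15,12,x); (16,0,y)


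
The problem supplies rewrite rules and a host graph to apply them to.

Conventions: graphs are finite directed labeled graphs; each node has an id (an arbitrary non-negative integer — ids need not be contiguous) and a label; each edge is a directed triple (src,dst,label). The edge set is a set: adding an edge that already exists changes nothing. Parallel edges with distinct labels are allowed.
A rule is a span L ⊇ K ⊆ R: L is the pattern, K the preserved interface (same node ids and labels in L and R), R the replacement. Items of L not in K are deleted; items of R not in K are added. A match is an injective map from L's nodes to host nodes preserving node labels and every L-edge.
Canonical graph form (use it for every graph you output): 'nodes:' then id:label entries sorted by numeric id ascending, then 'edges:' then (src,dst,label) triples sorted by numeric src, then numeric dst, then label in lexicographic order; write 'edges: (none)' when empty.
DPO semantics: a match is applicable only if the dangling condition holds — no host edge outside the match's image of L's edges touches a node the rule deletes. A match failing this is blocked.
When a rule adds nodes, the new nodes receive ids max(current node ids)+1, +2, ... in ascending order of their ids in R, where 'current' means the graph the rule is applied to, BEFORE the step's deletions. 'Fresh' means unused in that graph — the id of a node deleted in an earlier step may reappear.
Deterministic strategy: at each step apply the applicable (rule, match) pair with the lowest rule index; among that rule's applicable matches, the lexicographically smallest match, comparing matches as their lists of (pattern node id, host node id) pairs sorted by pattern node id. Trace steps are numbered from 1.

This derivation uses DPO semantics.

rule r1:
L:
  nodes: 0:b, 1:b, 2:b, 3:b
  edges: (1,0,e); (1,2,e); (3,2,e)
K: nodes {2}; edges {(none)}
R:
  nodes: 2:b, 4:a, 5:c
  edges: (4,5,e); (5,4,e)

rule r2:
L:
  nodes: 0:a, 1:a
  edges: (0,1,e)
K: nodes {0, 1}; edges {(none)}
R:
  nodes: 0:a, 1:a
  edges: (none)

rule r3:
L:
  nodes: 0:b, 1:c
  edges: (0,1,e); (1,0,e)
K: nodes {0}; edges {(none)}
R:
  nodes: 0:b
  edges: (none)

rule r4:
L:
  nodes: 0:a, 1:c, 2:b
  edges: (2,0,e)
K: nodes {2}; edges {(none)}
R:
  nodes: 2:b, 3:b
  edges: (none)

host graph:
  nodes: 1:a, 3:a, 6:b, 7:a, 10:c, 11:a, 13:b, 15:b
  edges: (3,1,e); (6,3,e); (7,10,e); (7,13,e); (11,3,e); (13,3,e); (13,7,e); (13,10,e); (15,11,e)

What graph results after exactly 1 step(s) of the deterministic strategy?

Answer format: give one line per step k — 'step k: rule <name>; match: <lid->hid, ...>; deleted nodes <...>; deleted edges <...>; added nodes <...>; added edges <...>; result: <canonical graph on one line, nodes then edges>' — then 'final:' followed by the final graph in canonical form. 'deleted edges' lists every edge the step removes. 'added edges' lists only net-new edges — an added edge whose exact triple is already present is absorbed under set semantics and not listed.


step 1: rule r2; match: 0->3, 1->1; deleted nodes (none); deleted edges (3,1,e); added nodes (none); added edges (none); result: nodes: 1:a, 3:a, 6:b, 7:a, 10:c, 11:a, 13:b, 15:b edges: (6,3,e); (7,10,e); (7,13,e); (11,3,e); (13,3,e); (13,7,e); (13,10,e); (15,11,e)
final:
nodes: 1:a, 3:a, 6:b, 7:a, 10:c, 11:a, 13:b, 15:b
edges: (6,3,e); (7,10,e); (7,13,e); (11,3,e); (13,3,e); (13,7,e); (13,10,e); (15,11,e)


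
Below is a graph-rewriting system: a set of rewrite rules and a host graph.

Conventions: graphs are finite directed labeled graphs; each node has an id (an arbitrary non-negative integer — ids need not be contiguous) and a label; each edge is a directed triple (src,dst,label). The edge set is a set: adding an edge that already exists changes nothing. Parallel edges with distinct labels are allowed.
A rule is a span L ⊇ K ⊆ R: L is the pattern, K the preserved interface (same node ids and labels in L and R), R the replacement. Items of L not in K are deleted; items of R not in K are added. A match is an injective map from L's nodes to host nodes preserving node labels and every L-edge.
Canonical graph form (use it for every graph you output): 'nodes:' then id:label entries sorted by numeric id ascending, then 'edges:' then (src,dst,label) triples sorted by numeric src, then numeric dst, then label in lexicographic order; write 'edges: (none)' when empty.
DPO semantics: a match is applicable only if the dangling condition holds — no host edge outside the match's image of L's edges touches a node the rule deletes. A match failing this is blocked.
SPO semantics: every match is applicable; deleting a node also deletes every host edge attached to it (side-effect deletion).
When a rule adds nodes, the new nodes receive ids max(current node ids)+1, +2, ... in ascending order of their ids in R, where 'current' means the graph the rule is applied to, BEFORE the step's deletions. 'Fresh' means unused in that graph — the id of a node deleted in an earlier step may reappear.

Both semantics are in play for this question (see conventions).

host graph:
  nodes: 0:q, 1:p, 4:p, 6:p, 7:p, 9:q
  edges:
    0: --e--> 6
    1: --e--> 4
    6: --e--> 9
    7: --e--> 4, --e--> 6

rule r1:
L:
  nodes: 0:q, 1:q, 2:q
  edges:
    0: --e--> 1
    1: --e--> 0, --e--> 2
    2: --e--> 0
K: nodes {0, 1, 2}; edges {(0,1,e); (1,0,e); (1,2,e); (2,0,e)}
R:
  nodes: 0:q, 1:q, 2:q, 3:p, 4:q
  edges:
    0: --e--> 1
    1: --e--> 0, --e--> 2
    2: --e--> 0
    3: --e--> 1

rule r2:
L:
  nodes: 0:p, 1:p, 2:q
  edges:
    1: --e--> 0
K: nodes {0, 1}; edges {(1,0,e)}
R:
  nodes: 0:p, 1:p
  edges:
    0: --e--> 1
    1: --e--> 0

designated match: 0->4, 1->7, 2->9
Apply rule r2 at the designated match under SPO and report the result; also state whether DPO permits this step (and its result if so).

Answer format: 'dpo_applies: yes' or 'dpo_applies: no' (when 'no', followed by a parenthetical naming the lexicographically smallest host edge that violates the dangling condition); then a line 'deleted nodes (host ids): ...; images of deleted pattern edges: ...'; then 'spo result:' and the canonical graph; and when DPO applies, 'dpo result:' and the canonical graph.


dpo_applies: no
(the rule deletes node 9, which keeps host edge (6,9,e) outside the match image — the dangling condition fails, DPO blocks; SPO proceeds and side-deletes such edges)
deleted nodes (host ids): 9; images of deleted pattern edges: (none)
spo result:
nodes: 0:q, 1:p, 4:p, 6:p, 7:p
edges: (0,6,e); (1,4,e); (4,7,e); (7,4,e); (7,6,e)


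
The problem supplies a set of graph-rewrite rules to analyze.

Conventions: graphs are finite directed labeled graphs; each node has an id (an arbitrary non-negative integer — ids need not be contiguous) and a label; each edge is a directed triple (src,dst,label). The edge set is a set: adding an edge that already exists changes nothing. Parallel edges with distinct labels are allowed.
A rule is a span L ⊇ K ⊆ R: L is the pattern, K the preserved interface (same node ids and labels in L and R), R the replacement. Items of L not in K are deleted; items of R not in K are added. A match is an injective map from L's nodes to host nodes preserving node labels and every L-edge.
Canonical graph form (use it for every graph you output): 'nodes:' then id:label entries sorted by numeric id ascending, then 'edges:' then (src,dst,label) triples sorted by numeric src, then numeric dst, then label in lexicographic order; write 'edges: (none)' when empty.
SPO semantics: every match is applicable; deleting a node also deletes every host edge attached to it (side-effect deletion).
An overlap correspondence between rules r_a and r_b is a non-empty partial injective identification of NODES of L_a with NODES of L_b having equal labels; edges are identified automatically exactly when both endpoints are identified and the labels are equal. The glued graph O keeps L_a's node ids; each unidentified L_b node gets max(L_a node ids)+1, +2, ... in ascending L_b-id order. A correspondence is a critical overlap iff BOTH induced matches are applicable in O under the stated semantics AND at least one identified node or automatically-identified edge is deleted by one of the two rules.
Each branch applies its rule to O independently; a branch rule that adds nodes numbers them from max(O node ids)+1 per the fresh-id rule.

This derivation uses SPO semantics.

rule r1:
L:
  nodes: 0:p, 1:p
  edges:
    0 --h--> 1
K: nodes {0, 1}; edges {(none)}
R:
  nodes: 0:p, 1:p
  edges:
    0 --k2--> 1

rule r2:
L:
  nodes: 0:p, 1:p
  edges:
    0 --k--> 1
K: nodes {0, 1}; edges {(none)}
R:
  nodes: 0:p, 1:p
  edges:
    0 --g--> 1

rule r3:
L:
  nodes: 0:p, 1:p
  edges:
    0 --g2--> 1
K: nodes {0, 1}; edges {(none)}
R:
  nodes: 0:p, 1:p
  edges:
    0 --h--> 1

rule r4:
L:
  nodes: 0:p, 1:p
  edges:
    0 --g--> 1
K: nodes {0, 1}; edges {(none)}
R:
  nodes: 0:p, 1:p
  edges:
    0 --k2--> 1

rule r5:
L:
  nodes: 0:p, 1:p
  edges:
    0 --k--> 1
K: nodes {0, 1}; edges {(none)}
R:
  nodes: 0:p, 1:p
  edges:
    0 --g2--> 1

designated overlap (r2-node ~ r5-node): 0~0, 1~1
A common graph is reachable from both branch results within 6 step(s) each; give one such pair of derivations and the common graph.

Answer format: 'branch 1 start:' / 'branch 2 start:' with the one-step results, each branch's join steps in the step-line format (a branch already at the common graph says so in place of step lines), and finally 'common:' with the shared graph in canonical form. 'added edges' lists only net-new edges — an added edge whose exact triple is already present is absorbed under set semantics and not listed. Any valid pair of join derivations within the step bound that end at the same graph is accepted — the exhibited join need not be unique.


branch 1 start:
nodes: 0:p, 1:p
edges: (0,1,g)
branch 2 start:
nodes: 0:p, 1:p
edges: (0,1,g2)
branch 1 step 1: rule r4; match: 0->0, 1->1; deleted nodes (none); deleted edges (0,1,g); added nodes (none); added edges (0,1,k2); result: nodes: 0:p, 1:p edges: (0,1,k2)
branch 2 step 1: rule r3; match: 0->0, 1->1; deleted nodes (none); deleted edges (0,1,g2); added nodes (none); added edges (0,1,h); result: nodes: 0:p, 1:p edges: (0,1,h)
branch 2 step 2: rule r1; match: 0->0, 1->1; deleted nodes (none); deleted edges (0,1,h); added nodes (none); added edges (0,1,k2); result: nodes: 0:p, 1:p edges: (0,1,k2)
common:
nodes: 0:p, 1:p
edges: (0,1,k2)


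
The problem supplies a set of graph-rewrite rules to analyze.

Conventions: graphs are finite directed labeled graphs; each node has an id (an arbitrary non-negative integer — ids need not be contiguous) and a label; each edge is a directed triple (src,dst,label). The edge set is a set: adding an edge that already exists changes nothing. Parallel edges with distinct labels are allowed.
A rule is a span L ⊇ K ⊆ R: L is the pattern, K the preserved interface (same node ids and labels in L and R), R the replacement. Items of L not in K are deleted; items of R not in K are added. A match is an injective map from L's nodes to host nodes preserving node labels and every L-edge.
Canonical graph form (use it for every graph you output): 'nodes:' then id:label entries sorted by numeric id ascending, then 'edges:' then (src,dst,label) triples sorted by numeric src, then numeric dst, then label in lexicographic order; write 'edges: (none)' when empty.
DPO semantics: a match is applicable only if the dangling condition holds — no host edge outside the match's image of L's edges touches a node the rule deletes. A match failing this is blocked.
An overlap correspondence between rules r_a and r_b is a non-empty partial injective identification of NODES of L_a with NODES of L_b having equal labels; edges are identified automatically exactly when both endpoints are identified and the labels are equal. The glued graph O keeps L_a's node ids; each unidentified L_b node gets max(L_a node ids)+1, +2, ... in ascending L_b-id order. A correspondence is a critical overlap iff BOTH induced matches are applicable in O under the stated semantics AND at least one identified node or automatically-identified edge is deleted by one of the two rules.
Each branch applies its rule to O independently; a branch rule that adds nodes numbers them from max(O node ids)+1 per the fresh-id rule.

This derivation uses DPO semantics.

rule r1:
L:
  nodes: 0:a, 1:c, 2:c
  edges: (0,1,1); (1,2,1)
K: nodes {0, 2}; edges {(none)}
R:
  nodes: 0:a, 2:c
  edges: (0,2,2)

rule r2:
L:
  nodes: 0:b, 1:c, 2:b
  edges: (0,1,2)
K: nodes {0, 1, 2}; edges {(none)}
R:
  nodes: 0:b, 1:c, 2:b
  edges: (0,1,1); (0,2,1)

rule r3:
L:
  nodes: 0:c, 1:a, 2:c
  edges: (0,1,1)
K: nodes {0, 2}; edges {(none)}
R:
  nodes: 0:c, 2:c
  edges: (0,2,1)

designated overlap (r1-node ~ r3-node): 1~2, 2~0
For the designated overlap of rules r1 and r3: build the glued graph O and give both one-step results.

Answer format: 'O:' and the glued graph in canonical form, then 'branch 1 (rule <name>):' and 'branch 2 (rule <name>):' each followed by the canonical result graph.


O:
nodes: 0:a, 1:c, 2:c, 3:a
edges: (0,1,1); (1,2,1); (2,3,1)
branch 1 (rule r1):
nodes: 0:a, 2:c, 3:a
edges: (0,2,2); (2,3,1)
branch 2 (rule r3):
nodes: 0:a, 1:c, 2:c
edges: (0,1,1); (1,2,1); (2,1,1)


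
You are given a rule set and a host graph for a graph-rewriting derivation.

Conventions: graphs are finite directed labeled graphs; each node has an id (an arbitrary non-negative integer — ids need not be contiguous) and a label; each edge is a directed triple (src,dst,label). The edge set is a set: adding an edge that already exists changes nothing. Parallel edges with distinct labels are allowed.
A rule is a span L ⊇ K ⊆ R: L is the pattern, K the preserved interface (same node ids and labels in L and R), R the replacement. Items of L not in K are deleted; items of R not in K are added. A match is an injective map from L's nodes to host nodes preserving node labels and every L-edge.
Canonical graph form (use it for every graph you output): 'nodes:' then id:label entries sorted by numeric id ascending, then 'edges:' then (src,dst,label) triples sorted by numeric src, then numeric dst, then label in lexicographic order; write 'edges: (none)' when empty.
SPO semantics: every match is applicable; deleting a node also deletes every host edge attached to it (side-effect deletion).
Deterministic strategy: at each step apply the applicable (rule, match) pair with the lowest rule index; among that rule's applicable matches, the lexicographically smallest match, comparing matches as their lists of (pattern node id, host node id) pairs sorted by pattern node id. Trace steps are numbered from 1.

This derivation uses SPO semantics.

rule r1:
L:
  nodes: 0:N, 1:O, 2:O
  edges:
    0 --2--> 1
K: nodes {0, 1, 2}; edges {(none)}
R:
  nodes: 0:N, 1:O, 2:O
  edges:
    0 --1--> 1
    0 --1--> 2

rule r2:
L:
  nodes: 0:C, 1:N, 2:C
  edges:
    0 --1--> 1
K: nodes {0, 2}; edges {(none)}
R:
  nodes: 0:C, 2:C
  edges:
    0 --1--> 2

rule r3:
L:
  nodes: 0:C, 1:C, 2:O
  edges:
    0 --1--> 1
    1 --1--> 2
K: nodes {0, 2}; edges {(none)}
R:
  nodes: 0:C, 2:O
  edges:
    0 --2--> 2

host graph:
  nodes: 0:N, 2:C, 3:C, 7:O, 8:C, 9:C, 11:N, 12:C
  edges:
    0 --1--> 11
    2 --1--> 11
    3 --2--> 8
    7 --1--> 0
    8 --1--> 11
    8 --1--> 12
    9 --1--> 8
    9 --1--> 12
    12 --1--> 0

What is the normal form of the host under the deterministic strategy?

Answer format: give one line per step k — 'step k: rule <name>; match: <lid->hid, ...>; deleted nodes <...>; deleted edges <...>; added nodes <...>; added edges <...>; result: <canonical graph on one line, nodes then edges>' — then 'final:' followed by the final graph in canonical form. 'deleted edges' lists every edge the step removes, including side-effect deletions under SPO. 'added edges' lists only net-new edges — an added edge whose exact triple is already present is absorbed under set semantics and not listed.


step 1: rule r2; match: 0->2, 1->11, 2->3; deleted nodes 11; deleted edges (0,11,1); (2,11,1); (8,11,1); added nodes (none); added edges (2,3,1); result: nodes: 0:N, 2:C, 3:C, 7:O, 8:C, 9:C, 12:C edges: (2,3,1); (3,8,2); (7,0,1); (8,12,1); (9,8,1); (9,12,1); (12,0,1)
step 2: rule r2; match: 0->12, 1->0, 2->2; deleted nodes 0; deleted edges (7,0,1); (12,0,1); added nodes (none); added edges (12,2,1); result: nodes: 2:C, 3:C, 7:O, 8:C, 9:C, 12:C edges: (2,3,1); (3,8,2); (8,12,1); (9,8,1); (9,12,1); (12,2,1)
final:
nodes: 2:C, 3:C, 7:O, 8:C, 9:C, 12:C
edges: (2,3,1); (3,8,2); (8,12,1); (9,8,1); (9,12,1); (12,2,1)


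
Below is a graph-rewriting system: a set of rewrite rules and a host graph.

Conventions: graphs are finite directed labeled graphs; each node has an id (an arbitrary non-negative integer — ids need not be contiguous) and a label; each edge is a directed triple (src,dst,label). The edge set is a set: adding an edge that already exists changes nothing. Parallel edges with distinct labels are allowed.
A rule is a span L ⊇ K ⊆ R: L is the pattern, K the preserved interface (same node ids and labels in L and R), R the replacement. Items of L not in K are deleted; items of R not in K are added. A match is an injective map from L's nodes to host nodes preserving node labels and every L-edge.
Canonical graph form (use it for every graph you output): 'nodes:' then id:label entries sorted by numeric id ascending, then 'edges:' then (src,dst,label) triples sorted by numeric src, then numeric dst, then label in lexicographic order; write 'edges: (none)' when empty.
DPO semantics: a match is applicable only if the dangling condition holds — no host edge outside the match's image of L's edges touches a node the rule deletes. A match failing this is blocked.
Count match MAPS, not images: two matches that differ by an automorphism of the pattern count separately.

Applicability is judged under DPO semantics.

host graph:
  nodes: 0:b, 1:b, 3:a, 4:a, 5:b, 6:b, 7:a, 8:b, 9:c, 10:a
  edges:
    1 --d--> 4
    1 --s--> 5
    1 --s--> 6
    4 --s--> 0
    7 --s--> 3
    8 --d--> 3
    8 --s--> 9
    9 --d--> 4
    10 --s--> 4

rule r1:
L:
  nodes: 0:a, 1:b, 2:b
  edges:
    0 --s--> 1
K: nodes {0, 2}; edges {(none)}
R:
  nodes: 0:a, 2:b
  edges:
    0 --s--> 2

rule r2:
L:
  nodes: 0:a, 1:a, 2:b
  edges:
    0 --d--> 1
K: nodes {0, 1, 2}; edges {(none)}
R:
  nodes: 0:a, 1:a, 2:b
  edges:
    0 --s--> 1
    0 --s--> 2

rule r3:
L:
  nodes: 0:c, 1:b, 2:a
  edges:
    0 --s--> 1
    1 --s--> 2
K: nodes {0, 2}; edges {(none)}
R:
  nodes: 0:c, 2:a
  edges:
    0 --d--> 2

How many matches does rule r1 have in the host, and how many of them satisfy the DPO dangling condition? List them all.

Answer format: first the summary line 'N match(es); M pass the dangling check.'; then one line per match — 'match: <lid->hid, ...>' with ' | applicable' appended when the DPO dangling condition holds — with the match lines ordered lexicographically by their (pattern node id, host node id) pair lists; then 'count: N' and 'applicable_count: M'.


4 match(es); 4 pass the dangling check.
match: 0->4, 1->0, 2->1 | applicable
match: 0->4, 1->0, 2->5 | applicable
match: 0->4, 1->0, 2->6 | applicable
match: 0->4, 1->0, 2->8 | applicable
count: 4
applicable_count: 4


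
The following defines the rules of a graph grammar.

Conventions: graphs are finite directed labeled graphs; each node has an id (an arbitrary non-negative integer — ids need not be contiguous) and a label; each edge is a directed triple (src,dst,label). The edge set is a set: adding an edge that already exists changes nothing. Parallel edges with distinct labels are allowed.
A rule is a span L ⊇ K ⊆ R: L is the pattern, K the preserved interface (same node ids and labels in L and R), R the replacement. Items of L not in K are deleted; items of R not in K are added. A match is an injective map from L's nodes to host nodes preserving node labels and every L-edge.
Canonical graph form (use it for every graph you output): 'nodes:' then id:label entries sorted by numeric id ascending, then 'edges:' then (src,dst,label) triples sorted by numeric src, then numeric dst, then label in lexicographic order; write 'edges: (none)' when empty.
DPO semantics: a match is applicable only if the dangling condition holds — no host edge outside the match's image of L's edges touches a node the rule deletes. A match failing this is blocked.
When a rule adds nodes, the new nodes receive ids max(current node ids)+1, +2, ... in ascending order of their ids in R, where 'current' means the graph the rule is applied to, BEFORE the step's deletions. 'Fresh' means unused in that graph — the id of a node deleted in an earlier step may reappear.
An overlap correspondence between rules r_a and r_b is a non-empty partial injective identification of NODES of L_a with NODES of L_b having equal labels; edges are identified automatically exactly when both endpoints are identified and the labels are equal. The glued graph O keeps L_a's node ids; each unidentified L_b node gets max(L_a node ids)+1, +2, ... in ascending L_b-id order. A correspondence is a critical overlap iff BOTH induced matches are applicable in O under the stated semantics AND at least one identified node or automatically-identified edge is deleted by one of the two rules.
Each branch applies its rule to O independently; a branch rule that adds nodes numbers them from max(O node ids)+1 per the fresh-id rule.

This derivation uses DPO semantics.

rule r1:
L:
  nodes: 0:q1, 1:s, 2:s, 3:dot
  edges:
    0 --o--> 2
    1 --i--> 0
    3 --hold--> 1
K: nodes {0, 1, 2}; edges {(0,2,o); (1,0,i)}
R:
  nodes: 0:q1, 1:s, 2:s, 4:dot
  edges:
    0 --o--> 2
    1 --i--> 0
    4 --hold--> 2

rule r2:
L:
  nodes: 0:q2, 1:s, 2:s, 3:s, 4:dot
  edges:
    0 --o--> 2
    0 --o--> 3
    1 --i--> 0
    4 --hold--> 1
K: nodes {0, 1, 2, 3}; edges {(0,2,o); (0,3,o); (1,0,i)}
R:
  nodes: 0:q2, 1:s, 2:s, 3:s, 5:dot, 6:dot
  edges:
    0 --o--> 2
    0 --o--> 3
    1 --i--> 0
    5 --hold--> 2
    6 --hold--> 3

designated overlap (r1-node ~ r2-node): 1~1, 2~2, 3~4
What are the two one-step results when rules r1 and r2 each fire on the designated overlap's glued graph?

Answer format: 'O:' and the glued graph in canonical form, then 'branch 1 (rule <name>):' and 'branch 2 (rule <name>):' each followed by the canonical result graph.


O:
nodes: 0:q1, 1:s, 2:s, 3:dot, 4:q2, 5:s
edges: (0,2,o); (1,0,i); (1,4,i); (3,1,hold); (4,2,o); (4,5,o)
branch 1 (rule r1):
nodes: 0:q1, 1:s, 2:s, 4:q2, 5:s, 6:dot
edges: (0,2,o); (1,0,i); (1,4,i); (4,2,o); (4,5,o); (6,2,hold)
branch 2 (rule r2):
nodes: 0:q1, 1:s, 2:s, 4:q2, 5:s, 6:dot, 7:dot
edges: (0,2,o); (1,0,i); (1,4,i); (4,2,o); (4,5,o); (6,2,hold); (7,5,hold)
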